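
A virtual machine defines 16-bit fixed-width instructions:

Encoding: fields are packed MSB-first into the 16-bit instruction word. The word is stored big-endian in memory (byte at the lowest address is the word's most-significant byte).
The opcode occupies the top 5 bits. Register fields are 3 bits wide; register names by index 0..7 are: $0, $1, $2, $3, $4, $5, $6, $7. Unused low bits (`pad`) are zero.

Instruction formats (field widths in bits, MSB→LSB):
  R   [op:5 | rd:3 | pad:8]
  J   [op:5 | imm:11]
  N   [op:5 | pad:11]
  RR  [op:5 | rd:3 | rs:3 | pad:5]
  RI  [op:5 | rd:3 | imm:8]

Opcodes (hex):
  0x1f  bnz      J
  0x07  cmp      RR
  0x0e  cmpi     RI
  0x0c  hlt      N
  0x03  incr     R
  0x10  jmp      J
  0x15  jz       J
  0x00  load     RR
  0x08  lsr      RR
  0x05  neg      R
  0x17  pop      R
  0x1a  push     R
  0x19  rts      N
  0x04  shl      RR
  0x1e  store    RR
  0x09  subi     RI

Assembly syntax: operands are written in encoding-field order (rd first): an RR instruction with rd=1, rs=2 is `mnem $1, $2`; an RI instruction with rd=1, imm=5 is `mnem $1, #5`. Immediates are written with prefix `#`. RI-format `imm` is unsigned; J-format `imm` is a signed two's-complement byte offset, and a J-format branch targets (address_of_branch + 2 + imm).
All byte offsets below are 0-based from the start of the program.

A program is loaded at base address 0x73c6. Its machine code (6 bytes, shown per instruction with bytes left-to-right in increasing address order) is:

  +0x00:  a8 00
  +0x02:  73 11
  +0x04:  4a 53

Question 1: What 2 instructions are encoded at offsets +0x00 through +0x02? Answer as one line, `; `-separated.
jz #0; cmpi $3, #17

+0x00: a8 00 ⇒ word 0xa800 (big)
  opcode bits[15:11]=0x15: jz/J
  imm@[10:0]=0x0 ⇒ #0
+0x02: 73 11 ⇒ word 0x7311 (big)
  opcode bits[15:11]=0xe: cmpi/RI
  rd@[10:8]=0x3 ⇒ $3
  imm@[7:0]=0x11 ⇒ #17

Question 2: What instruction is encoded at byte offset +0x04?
[04] 4a 53 → 0x4a53
  op=0x4a53>>11=0x9 ⇒ subi (RI)
  rd@[10:8]=0x2 ⇒ $2
  imm@[7:0]=0x53 ⇒ #83

subi $2, #83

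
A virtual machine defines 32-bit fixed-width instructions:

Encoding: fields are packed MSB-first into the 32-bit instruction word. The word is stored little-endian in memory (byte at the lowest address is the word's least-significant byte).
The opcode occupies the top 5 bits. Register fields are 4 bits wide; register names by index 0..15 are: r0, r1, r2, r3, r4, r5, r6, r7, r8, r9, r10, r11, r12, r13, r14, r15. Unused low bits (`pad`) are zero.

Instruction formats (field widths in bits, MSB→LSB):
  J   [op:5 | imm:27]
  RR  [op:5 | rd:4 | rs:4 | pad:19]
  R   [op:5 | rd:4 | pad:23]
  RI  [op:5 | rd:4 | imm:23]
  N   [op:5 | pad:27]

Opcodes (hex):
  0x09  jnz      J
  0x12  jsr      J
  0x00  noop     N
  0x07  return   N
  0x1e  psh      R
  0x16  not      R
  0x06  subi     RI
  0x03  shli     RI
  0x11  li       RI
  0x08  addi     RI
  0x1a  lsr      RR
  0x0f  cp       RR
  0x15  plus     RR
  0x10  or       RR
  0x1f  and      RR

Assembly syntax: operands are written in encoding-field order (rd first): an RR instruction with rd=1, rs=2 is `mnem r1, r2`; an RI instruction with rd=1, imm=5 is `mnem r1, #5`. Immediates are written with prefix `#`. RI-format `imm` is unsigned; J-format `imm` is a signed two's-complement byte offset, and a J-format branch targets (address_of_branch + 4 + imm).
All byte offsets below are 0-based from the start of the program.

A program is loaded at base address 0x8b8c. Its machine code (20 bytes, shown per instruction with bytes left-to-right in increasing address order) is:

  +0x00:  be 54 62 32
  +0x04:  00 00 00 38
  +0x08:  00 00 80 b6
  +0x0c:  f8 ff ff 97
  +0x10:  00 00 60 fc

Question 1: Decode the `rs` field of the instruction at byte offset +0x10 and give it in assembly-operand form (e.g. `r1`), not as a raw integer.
r12

+0x10: 00 00 60 fc ⇒ word 0xfc600000 (little)
  top 5b → 0x1f → and [RR]
  rd: (w>>23)&0xf=0x8 → r8
  rs: (w>>19)&0xf=0xc → r12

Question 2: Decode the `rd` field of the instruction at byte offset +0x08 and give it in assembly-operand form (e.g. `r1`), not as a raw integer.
off 0x08: read 00 00 80 b6 as little → 0xb6800000
  opcode bits[31:27]=0x16: not/R
  rd@[26:23]=0xd ⇒ r13

r13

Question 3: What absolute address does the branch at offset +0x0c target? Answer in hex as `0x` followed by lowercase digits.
0x8b94

off 0x0c: read f8 ff ff 97 as little → 0x97fffff8
  opcode bits[31:27]=0x12: jsr/J
  imm@[26:0]=0x7fffff8 (s27→-8) ⇒ #-8
  target = base 0x8b8c + off 0x0c + 4 + imm -8 = 0x8b94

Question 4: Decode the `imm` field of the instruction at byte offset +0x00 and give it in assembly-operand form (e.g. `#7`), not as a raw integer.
@+00  little-endian(be 54 62 32) = 0x326254be
  op=0x326254be>>27=0x6 ⇒ subi (RI)
  [26:23] rd=4 = r4
  [22:0] imm=6444222 = #6444222

#6444222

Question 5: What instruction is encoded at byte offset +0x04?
return

+0x04: 00 00 00 38 ⇒ word 0x38000000 (little)
  op=0x38000000>>27=0x7 ⇒ return (N)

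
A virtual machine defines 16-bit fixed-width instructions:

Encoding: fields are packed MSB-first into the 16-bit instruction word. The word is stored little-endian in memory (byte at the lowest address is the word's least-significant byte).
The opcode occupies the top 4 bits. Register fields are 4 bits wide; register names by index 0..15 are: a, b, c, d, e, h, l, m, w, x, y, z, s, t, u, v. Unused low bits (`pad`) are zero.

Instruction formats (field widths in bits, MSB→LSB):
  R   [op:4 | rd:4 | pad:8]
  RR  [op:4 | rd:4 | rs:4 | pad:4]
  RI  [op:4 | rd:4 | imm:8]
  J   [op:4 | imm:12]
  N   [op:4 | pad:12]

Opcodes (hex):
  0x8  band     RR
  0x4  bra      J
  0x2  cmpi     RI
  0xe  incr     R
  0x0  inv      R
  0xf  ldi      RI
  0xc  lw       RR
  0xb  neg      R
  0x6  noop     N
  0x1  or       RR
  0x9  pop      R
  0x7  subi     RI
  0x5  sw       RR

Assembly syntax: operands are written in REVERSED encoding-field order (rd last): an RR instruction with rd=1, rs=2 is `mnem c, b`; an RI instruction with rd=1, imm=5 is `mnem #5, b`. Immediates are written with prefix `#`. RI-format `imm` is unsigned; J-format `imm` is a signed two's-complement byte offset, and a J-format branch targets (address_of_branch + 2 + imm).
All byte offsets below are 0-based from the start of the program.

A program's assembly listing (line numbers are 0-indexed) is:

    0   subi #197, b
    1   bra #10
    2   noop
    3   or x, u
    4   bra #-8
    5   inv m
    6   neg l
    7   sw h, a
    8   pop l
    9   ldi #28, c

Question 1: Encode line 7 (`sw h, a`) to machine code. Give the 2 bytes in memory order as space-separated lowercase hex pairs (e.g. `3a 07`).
7. sw fields op=0x5:4|rd=0:4|rs=5:4|pad=0:4 → word 5050h → 50 50

50 50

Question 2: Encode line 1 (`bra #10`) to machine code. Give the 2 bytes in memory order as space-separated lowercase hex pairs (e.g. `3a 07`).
1. bra fields op=0x4:4|imm=10:12 → word 400ah → 0a 40

0a 40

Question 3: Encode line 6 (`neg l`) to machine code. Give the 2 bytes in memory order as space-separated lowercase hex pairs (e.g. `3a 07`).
6. neg fields op=0xb:4|rd=6:4|pad=0:8 → word b600h → 00 b6

00 b6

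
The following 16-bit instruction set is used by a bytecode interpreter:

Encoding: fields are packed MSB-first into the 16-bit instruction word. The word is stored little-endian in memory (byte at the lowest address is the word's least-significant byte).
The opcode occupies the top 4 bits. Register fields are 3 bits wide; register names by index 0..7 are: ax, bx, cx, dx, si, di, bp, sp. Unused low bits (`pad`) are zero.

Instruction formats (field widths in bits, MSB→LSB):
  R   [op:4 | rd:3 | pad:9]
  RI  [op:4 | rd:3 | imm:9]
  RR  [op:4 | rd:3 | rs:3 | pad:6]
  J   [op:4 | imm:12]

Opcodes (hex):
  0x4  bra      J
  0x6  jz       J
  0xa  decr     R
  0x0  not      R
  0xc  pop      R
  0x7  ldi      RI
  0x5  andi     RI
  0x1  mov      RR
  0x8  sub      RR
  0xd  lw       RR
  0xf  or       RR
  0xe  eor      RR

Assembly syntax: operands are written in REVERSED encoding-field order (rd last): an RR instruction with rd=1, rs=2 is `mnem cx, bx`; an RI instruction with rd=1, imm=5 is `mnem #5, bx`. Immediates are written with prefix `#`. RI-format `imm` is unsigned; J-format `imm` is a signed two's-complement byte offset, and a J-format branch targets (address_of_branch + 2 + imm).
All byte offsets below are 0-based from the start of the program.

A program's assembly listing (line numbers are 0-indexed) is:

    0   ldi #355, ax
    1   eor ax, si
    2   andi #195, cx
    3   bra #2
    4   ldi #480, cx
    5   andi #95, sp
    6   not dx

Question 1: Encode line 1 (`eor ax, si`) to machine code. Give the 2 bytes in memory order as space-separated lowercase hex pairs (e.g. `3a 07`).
00 e8

line 1 (eor): pack op=0xe:4|rd=4:3|rs=0:3|pad=0:6 = 0xe800; little→ 00 e8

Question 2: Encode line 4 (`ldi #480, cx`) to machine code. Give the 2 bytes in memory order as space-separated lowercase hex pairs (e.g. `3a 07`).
e0 75

4. ldi fields op=0x7:4|rd=2:3|imm=480:9 → word 75e0h → e0 75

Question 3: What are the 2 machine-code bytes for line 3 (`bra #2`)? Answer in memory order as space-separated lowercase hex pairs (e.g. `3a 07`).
3. bra fields op=0x4:4|imm=2:12 → word 4002h → 02 40

02 40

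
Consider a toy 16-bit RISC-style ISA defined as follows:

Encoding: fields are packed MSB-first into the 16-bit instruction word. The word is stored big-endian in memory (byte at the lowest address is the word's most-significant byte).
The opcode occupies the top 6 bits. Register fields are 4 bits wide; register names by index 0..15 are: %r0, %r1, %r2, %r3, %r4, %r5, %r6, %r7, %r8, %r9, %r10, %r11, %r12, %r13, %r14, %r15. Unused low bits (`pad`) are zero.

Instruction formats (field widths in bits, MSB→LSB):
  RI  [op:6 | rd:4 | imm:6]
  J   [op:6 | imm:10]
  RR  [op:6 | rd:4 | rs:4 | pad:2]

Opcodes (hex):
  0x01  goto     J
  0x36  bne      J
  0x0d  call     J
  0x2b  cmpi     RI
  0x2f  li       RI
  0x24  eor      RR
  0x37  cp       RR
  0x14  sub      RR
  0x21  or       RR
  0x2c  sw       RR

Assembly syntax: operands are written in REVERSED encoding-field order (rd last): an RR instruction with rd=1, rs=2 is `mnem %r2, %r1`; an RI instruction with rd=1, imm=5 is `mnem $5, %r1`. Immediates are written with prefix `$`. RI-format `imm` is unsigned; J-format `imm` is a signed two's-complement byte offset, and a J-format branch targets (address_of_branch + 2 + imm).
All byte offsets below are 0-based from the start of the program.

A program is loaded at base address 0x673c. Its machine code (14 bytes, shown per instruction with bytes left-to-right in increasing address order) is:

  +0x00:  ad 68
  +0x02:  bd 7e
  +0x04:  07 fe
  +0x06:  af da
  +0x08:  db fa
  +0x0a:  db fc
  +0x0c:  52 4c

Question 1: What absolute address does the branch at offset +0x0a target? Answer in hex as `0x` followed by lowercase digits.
0x6744

off 0x0a: read db fc as big → 0xdbfc
  top 6b → 0x36 → bne [J]
  imm@[9:0]=0x3fc (s10→-4) ⇒ $-4
  target = base 0x673c + off 0x0a + 2 + imm -4 = 0x6744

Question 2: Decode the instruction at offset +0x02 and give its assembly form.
off 0x02: read bd 7e as big → 0xbd7e
  top 6b → 0x2f → li [RI]
  rd: (w>>6)&0xf=0x5 → %r5
  imm: (w>>0)&0x3f=0x3e → $62

li $62, %r5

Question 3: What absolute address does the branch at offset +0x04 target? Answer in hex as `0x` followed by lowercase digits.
0x6740

@+04  big-endian(07 fe) = 0x07fe
  opcode bits[15:10]=0x1: goto/J
  [9:0] imm=1022 (s10→-2) = $-2
  target = base 0x673c + off 0x04 + 2 + imm -2 = 0x6740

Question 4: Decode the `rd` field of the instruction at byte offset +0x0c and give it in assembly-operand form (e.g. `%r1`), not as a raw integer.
%r9

+0x0c: 52 4c ⇒ word 0x524c (big)
  top 6b → 0x14 → sub [RR]
  rd@[9:6]=0x9 ⇒ %r9
  rs@[5:2]=0x3 ⇒ %r3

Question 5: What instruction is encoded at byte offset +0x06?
[06] af da → 0xafda
  top 6b → 0x2b → cmpi [RI]
  rd: (w>>6)&0xf=0xf → %r15
  imm: (w>>0)&0x3f=0x1a → $26

cmpi $26, %r15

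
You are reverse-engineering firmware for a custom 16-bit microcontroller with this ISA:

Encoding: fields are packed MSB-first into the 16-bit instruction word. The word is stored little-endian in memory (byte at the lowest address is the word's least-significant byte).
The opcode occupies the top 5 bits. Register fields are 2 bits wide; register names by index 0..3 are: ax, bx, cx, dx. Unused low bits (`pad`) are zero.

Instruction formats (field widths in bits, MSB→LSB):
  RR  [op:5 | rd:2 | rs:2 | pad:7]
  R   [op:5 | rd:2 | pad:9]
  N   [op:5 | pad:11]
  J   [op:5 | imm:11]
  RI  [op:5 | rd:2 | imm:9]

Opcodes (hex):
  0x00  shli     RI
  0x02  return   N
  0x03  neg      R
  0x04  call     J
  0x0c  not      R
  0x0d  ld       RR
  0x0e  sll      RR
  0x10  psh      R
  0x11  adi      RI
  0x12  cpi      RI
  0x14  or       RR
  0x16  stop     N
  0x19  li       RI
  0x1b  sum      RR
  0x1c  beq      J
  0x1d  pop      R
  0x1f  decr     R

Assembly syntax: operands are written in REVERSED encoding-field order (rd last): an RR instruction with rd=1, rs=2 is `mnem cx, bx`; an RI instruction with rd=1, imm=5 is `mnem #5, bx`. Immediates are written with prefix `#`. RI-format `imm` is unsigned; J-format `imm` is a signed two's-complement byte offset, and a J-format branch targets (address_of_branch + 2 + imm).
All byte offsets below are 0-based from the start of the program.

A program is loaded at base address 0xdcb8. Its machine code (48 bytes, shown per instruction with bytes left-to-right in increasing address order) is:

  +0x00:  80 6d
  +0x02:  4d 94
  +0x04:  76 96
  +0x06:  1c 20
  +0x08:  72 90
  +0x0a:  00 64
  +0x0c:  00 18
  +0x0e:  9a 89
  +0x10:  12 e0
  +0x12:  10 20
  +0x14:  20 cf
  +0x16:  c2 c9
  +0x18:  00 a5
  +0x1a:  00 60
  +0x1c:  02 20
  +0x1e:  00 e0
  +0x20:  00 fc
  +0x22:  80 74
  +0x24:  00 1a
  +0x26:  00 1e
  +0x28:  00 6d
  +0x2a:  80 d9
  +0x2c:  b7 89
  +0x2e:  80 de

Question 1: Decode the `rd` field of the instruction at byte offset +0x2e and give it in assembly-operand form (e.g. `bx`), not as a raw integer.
[2e] 80 de → 0xde80
  top 5b → 0x1b → sum [RR]
  rd@[10:9]=0x3 ⇒ dx
  rs@[8:7]=0x1 ⇒ bx

dx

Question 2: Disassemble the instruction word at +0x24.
neg bx

[24] 00 1a → 0x1a00
  opcode bits[15:11]=0x3: neg/R
  [10:9] rd=1 = bx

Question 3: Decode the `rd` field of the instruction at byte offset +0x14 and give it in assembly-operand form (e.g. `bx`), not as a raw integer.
off 0x14: read 20 cf as little → 0xcf20
  opcode bits[15:11]=0x19: li/RI
  rd: (w>>9)&0x3=0x3 → dx
  imm: (w>>0)&0x1ff=0x120 → #288

dx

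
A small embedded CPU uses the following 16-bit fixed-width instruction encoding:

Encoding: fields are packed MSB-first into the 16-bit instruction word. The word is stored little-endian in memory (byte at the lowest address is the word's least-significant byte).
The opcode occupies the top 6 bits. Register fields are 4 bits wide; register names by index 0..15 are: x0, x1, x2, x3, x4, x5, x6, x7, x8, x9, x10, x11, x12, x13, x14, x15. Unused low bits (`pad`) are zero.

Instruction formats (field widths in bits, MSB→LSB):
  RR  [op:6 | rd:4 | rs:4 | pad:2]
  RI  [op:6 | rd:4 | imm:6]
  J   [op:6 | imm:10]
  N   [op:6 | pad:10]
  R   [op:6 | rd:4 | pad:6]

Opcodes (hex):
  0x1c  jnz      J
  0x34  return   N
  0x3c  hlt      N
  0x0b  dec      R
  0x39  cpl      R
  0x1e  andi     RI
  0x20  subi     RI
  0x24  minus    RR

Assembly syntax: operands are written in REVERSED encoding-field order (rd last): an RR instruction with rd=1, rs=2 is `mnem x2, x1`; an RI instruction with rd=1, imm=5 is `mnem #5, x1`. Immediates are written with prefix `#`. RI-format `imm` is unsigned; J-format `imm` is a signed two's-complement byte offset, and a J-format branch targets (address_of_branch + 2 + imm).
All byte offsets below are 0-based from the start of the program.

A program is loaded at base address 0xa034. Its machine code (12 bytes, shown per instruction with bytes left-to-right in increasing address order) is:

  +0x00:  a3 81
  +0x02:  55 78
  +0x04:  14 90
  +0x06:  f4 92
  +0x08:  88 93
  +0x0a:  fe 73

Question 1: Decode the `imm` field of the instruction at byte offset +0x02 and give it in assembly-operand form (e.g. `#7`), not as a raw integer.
+0x02: 55 78 ⇒ word 0x7855 (little)
  opcode bits[15:10]=0x1e: andi/RI
  rd@[9:6]=0x1 ⇒ x1
  imm@[5:0]=0x15 ⇒ #21

#21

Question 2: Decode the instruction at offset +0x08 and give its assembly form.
minus x2, x14

[08] 88 93 → 0x9388
  top 6b → 0x24 → minus [RR]
  rd: (w>>6)&0xf=0xe → x14
  rs: (w>>2)&0xf=0x2 → x2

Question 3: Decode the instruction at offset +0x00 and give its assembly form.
subi #35, x6

+0x00: a3 81 ⇒ word 0x81a3 (little)
  opcode bits[15:10]=0x20: subi/RI
  rd: (w>>6)&0xf=0x6 → x6
  imm: (w>>0)&0x3f=0x23 → #35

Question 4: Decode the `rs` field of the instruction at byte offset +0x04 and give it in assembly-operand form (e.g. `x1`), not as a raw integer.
@+04  little-endian(14 90) = 0x9014
  op=0x9014>>10=0x24 ⇒ minus (RR)
  rd: (w>>6)&0xf=0x0 → x0
  rs: (w>>2)&0xf=0x5 → x5

x5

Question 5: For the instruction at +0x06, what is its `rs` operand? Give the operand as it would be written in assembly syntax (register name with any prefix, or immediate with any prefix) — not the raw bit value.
off 0x06: read f4 92 as little → 0x92f4
  opcode bits[15:10]=0x24: minus/RR
  rd: (w>>6)&0xf=0xb → x11
  rs: (w>>2)&0xf=0xd → x13

x13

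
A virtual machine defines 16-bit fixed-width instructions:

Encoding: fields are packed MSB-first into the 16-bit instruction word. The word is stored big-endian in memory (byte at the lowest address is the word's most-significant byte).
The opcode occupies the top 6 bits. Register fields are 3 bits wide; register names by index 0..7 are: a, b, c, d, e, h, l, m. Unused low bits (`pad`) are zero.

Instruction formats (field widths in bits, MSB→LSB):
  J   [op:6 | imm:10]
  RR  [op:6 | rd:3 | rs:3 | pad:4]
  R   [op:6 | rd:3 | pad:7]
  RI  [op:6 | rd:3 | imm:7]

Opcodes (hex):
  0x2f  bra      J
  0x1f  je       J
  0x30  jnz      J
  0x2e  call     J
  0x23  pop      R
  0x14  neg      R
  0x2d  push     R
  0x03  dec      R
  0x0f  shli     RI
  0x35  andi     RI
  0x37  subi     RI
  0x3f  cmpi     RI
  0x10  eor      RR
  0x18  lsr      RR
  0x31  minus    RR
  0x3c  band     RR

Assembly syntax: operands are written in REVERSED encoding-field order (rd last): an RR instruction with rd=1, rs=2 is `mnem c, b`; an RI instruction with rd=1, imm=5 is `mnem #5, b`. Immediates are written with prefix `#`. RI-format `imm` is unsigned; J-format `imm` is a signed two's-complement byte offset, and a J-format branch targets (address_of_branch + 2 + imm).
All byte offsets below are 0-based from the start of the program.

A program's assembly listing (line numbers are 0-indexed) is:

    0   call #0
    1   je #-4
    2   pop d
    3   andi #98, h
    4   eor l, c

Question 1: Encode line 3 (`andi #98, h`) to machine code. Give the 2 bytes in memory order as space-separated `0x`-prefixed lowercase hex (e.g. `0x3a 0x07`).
L3: andi op=0x35:6|rd=5:3|imm=98:7 ⇒ 0xd6e2 ⇒ big d6 e2

0xd6 0xe2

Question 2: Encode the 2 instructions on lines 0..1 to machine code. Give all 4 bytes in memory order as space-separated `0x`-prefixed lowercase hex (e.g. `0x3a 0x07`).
L0: call op=0x2e:6|imm=0:10 ⇒ 0xb800 ⇒ big b8 00
L1: je op=0x1f:6|imm=-4:10 ⇒ 0x7ffc ⇒ big 7f fc

0xb8 0x00 0x7f 0xfc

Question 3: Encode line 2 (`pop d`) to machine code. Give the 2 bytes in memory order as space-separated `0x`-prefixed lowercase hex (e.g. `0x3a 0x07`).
2. pop fields op=0x23:6|rd=3:3|pad=0:7 → word 8d80h → 8d 80

0x8d 0x80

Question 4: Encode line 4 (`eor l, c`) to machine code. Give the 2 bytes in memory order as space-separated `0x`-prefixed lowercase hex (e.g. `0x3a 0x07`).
0x41 0x60

L4: eor op=0x10:6|rd=2:3|rs=6:3|pad=0:4 ⇒ 0x4160 ⇒ big 41 60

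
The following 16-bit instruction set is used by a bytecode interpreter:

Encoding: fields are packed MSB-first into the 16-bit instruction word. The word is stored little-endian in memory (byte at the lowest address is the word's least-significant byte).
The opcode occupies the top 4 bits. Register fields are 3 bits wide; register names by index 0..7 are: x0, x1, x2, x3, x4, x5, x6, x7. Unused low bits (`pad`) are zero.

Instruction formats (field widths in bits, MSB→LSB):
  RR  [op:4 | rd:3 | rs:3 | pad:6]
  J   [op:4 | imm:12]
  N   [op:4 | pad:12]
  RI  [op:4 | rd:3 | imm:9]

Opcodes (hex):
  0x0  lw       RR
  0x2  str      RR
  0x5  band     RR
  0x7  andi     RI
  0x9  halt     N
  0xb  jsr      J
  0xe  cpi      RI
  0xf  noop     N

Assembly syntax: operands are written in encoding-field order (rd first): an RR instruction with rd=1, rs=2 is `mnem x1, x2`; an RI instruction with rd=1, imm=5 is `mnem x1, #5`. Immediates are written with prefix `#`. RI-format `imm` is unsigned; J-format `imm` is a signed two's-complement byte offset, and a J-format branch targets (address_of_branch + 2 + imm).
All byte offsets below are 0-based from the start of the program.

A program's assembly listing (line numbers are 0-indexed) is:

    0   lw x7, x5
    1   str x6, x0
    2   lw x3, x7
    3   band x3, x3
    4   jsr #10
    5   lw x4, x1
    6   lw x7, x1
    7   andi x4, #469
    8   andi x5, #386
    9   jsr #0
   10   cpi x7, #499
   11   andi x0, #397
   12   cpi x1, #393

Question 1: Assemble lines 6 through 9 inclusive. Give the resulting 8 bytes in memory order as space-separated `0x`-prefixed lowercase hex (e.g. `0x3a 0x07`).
0x40 0x0e 0xd5 0x79 0x82 0x7b 0x00 0xb0

6. lw fields op=0x0:4|rd=7:3|rs=1:3|pad=0:6 → word 0e40h → 40 0e
7. andi fields op=0x7:4|rd=4:3|imm=469:9 → word 79d5h → d5 79
8. andi fields op=0x7:4|rd=5:3|imm=386:9 → word 7b82h → 82 7b
9. jsr fields op=0xb:4|imm=0:12 → word b000h → 00 b0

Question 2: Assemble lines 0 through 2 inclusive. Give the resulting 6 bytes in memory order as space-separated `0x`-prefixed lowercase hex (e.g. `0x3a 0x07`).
0. lw fields op=0x0:4|rd=7:3|rs=5:3|pad=0:6 → word 0f40h → 40 0f
1. str fields op=0x2:4|rd=6:3|rs=0:3|pad=0:6 → word 2c00h → 00 2c
2. lw fields op=0x0:4|rd=3:3|rs=7:3|pad=0:6 → word 07c0h → c0 07

0x40 0x0f 0x00 0x2c 0xc0 0x07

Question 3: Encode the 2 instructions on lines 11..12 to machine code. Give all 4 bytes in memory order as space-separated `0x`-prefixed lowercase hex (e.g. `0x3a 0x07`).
0x8d 0x71 0x89 0xe3

line 11 (andi): pack op=0x7:4|rd=0:3|imm=397:9 = 0x718d; little→ 8d 71
line 12 (cpi): pack op=0xe:4|rd=1:3|imm=393:9 = 0xe389; little→ 89 e3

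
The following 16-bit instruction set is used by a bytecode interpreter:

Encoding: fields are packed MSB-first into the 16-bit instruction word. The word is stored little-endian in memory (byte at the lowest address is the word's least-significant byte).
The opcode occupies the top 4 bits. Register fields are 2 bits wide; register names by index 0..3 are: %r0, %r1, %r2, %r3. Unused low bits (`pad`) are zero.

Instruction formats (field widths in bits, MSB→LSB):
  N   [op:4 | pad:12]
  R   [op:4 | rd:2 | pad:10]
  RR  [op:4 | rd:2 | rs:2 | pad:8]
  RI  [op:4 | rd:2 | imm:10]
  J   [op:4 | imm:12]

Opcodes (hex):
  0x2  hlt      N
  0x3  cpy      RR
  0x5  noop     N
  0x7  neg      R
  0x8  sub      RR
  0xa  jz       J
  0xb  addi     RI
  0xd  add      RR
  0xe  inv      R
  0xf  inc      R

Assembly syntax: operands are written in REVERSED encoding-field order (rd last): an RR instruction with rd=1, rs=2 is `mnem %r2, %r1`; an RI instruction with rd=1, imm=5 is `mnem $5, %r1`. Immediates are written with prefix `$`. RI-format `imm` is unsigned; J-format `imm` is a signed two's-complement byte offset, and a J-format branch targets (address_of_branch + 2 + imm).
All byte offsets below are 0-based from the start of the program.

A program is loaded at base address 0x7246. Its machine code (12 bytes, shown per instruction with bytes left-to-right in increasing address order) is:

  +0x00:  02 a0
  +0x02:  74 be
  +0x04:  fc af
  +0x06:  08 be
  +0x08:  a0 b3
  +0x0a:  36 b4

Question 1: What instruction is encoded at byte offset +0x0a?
@+0a  little-endian(36 b4) = 0xb436
  op=0xb436>>12=0xb ⇒ addi (RI)
  [11:10] rd=1 = %r1
  [9:0] imm=54 = $54

addi $54, %r1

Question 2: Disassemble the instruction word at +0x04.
[04] fc af → 0xaffc
  op=0xaffc>>12=0xa ⇒ jz (J)
  imm@[11:0]=0xffc (s12→-4) ⇒ $-4

jz $-4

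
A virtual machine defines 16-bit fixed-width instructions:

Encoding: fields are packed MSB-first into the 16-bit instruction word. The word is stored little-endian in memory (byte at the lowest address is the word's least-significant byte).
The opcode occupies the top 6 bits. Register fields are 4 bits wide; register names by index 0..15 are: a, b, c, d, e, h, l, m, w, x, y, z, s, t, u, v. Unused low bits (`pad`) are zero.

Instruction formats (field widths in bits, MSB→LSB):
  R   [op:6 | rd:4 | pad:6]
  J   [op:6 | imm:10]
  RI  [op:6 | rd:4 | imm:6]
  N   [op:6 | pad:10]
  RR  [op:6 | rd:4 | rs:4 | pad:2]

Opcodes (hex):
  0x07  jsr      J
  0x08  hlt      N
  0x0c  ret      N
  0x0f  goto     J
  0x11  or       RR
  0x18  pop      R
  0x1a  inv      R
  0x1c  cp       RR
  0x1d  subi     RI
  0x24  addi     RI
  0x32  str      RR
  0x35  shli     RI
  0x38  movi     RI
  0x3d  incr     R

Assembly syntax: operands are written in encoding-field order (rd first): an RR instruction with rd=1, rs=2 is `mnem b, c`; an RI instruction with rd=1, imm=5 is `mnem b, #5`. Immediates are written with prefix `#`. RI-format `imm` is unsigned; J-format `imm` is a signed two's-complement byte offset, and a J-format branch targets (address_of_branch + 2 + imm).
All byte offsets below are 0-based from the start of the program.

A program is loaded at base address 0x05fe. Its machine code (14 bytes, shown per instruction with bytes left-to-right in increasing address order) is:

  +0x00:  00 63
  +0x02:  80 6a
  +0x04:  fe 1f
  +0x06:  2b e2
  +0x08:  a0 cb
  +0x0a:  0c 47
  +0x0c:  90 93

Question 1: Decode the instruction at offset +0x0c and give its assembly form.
addi u, #16

off 0x0c: read 90 93 as little → 0x9390
  opcode bits[15:10]=0x24: addi/RI
  [9:6] rd=14 = u
  [5:0] imm=16 = #16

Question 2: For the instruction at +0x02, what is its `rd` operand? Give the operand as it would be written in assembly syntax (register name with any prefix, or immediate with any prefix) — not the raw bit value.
+0x02: 80 6a ⇒ word 0x6a80 (little)
  opcode bits[15:10]=0x1a: inv/R
  [9:6] rd=10 = y

y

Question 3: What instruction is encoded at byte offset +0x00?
off 0x00: read 00 63 as little → 0x6300
  opcode bits[15:10]=0x18: pop/R
  rd@[9:6]=0xc ⇒ s

pop s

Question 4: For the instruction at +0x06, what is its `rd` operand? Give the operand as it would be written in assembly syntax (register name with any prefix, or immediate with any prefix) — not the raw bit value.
[06] 2b e2 → 0xe22b
  op=0xe22b>>10=0x38 ⇒ movi (RI)
  [9:6] rd=8 = w
  [5:0] imm=43 = #43

w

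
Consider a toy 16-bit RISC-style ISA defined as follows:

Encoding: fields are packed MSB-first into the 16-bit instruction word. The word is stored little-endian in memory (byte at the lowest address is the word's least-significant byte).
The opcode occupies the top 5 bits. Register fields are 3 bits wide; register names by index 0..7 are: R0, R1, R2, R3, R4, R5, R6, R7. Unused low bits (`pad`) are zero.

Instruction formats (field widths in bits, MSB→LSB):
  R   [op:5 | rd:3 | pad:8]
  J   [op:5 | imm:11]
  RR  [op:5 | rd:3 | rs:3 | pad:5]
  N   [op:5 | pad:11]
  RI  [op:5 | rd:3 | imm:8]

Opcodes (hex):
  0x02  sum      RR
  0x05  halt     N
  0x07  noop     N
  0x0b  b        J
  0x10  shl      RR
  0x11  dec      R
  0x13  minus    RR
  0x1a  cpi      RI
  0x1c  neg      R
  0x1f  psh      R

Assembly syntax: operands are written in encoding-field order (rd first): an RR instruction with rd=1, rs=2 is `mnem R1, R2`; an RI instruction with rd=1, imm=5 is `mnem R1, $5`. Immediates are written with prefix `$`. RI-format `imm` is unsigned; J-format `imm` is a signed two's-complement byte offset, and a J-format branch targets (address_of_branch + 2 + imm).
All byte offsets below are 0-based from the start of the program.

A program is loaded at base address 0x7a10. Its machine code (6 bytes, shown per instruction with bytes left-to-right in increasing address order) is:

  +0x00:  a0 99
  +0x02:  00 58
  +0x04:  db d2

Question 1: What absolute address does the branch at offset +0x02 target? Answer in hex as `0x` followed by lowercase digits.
0x7a14

+0x02: 00 58 ⇒ word 0x5800 (little)
  op=0x5800>>11=0xb ⇒ b (J)
  imm: (w>>0)&0x7ff=0x0 → $0
  target = base 0x7a10 + off 0x02 + 2 + imm 0 = 0x7a14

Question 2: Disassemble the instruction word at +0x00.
minus R1, R5

@+00  little-endian(a0 99) = 0x99a0
  opcode bits[15:11]=0x13: minus/RR
  [10:8] rd=1 = R1
  [7:5] rs=5 = R5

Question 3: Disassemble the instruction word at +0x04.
[04] db d2 → 0xd2db
  opcode bits[15:11]=0x1a: cpi/RI
  [10:8] rd=2 = R2
  [7:0] imm=219 = $219

cpi R2, $219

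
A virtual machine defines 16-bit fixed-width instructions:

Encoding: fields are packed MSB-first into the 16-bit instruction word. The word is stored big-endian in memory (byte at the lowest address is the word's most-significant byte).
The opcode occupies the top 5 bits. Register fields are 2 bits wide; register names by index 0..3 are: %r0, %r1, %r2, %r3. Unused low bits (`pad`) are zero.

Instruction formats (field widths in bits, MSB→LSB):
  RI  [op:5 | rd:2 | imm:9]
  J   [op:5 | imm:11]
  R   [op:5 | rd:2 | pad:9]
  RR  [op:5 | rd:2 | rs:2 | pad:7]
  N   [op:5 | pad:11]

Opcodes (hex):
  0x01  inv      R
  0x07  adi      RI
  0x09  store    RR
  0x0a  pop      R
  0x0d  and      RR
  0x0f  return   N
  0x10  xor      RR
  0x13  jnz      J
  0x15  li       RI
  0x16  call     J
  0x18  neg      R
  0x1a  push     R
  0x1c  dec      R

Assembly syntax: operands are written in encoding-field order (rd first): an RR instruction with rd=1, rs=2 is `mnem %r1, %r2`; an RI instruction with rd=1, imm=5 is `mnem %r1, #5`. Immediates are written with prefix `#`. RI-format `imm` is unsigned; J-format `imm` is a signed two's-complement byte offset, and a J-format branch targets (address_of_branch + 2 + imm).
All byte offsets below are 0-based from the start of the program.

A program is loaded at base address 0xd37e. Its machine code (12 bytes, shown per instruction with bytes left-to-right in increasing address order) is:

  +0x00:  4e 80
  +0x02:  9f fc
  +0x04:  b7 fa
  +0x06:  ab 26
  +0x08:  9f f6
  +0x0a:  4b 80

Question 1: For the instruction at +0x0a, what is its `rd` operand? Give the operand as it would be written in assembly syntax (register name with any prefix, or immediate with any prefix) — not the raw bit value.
%r1

@+0a  big-endian(4b 80) = 0x4b80
  top 5b → 0x9 → store [RR]
  rd: (w>>9)&0x3=0x1 → %r1
  rs: (w>>7)&0x3=0x3 → %r3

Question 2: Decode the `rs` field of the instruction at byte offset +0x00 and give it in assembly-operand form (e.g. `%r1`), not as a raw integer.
%r1

+0x00: 4e 80 ⇒ word 0x4e80 (big)
  opcode bits[15:11]=0x9: store/RR
  rd: (w>>9)&0x3=0x3 → %r3
  rs: (w>>7)&0x3=0x1 → %r1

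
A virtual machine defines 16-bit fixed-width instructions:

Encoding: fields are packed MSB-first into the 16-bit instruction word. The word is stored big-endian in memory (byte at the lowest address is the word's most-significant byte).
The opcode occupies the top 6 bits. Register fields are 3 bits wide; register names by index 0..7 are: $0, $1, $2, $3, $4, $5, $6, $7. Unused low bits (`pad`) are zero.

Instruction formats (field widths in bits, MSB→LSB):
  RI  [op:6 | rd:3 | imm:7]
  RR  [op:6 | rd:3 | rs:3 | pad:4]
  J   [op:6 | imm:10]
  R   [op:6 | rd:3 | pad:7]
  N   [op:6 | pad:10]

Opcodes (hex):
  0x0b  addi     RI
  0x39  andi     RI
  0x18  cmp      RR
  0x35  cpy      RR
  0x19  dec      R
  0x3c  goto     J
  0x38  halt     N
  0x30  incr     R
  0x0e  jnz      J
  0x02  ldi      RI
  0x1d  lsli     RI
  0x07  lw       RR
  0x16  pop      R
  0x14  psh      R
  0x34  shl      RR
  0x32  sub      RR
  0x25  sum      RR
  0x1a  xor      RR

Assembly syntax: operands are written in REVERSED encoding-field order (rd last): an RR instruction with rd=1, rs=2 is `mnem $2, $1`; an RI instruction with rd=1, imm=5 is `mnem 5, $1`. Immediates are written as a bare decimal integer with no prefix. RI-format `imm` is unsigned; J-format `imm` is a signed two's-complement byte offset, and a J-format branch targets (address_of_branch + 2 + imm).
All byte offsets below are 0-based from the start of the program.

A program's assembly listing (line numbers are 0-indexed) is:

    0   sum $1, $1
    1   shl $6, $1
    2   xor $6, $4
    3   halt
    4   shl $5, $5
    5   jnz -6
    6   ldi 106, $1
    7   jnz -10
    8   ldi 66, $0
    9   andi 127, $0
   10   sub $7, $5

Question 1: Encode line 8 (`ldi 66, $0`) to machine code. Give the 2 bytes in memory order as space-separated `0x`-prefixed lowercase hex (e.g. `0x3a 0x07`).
0x08 0x42

L8: ldi op=0x2:6|rd=0:3|imm=66:7 ⇒ 0x0842 ⇒ big 08 42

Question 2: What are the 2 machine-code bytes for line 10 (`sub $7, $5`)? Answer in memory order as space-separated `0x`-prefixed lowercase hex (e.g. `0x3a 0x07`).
line 10 (sub): pack op=0x32:6|rd=5:3|rs=7:3|pad=0:4 = 0xcaf0; big→ ca f0

0xca 0xf0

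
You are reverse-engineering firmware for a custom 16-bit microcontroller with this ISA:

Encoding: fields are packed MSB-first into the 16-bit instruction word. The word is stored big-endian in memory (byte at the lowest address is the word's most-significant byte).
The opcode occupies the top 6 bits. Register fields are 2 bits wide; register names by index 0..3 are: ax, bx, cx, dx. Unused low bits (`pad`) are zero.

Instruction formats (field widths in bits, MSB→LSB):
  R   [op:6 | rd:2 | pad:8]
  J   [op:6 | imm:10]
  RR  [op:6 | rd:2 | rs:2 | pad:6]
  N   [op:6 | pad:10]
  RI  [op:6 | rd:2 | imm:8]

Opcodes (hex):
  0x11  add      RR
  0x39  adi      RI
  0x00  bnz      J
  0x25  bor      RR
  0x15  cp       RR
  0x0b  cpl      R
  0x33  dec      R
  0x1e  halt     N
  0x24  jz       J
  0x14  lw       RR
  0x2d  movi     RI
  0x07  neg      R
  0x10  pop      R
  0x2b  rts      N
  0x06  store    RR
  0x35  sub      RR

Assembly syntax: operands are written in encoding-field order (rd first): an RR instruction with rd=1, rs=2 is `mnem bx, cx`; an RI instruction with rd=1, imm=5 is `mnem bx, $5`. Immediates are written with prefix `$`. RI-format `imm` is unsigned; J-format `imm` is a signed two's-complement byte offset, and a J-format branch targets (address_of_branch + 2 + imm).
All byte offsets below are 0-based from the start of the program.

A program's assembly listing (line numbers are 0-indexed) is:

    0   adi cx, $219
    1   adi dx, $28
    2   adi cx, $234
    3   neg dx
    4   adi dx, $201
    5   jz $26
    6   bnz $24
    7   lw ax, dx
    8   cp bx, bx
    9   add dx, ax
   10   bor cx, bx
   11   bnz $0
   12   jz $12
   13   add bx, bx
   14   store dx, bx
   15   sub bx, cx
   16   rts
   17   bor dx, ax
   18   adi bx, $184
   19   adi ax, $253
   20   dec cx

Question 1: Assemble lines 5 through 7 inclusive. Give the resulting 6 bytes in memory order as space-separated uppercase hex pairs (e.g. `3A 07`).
90 1A 00 18 50 C0

line 5 (jz): pack op=0x24:6|imm=26:10 = 0x901a; big→ 90 1a
line 6 (bnz): pack op=0x0:6|imm=24:10 = 0x0018; big→ 00 18
line 7 (lw): pack op=0x14:6|rd=0:2|rs=3:2|pad=0:6 = 0x50c0; big→ 50 c0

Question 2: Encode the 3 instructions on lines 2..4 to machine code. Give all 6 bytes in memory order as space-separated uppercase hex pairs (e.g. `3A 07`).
E6 EA 1F 00 E7 C9

2. adi fields op=0x39:6|rd=2:2|imm=234:8 → word e6eah → e6 ea
3. neg fields op=0x7:6|rd=3:2|pad=0:8 → word 1f00h → 1f 00
4. adi fields op=0x39:6|rd=3:2|imm=201:8 → word e7c9h → e7 c9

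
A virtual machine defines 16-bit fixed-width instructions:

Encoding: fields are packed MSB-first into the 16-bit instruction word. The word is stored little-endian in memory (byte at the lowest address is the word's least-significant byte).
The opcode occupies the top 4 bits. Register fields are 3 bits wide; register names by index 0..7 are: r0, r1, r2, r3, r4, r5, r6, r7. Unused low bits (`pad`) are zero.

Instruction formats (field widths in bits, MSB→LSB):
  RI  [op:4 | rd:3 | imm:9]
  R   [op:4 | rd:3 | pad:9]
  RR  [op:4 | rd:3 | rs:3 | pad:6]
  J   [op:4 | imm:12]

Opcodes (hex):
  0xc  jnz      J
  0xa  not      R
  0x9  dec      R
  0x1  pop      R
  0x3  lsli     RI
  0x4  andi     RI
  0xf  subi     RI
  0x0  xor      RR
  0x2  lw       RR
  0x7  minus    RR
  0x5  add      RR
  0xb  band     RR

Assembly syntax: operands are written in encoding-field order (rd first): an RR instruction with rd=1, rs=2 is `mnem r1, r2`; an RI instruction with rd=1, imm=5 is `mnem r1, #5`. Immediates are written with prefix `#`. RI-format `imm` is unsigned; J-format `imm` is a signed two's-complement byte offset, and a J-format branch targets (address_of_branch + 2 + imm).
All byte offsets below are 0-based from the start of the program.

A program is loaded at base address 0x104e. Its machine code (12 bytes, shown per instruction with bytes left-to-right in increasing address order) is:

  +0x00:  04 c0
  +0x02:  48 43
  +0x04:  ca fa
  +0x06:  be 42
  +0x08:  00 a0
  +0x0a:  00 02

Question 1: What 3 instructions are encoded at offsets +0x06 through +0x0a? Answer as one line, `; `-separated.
[06] be 42 → 0x42be
  opcode bits[15:12]=0x4: andi/RI
  rd@[11:9]=0x1 ⇒ r1
  imm@[8:0]=0xbe ⇒ #190
[08] 00 a0 → 0xa000
  opcode bits[15:12]=0xa: not/R
  rd@[11:9]=0x0 ⇒ r0
[0a] 00 02 → 0x0200
  opcode bits[15:12]=0x0: xor/RR
  rd@[11:9]=0x1 ⇒ r1
  rs@[8:6]=0x0 ⇒ r0

andi r1, #190; not r0; xor r1, r0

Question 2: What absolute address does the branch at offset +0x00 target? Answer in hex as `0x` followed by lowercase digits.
0x1054

+0x00: 04 c0 ⇒ word 0xc004 (little)
  op=0xc004>>12=0xc ⇒ jnz (J)
  imm@[11:0]=0x4 ⇒ #4
  target = base 0x104e + off 0x00 + 2 + imm 4 = 0x1054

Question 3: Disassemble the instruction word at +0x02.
[02] 48 43 → 0x4348
  opcode bits[15:12]=0x4: andi/RI
  rd@[11:9]=0x1 ⇒ r1
  imm@[8:0]=0x148 ⇒ #328

andi r1, #328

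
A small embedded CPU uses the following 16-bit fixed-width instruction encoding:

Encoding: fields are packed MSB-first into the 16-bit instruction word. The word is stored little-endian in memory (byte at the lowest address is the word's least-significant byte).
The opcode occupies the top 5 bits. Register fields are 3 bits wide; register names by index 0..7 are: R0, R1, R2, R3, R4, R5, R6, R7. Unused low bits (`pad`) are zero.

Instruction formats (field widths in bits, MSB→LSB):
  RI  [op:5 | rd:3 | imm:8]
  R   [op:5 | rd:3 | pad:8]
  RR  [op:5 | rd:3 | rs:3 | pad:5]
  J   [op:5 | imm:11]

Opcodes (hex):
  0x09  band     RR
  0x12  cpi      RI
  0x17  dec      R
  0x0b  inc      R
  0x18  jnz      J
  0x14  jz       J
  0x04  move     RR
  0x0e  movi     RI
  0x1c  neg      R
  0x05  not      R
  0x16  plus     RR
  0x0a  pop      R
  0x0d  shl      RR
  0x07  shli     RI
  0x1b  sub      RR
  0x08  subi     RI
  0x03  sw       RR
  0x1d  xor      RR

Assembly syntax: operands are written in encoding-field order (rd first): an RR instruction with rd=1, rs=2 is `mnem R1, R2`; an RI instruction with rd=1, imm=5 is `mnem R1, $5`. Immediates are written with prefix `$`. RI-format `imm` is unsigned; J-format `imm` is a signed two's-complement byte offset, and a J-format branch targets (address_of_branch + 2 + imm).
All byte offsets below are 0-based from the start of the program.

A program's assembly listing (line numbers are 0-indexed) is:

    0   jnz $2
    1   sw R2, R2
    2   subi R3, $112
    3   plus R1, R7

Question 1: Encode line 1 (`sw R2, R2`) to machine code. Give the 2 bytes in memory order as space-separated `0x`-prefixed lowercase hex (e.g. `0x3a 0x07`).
1. sw fields op=0x3:5|rd=2:3|rs=2:3|pad=0:5 → word 1a40h → 40 1a

0x40 0x1a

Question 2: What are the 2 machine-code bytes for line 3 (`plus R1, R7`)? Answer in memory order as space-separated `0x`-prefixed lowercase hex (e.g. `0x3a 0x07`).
0xe0 0xb1

L3: plus op=0x16:5|rd=1:3|rs=7:3|pad=0:5 ⇒ 0xb1e0 ⇒ little e0 b1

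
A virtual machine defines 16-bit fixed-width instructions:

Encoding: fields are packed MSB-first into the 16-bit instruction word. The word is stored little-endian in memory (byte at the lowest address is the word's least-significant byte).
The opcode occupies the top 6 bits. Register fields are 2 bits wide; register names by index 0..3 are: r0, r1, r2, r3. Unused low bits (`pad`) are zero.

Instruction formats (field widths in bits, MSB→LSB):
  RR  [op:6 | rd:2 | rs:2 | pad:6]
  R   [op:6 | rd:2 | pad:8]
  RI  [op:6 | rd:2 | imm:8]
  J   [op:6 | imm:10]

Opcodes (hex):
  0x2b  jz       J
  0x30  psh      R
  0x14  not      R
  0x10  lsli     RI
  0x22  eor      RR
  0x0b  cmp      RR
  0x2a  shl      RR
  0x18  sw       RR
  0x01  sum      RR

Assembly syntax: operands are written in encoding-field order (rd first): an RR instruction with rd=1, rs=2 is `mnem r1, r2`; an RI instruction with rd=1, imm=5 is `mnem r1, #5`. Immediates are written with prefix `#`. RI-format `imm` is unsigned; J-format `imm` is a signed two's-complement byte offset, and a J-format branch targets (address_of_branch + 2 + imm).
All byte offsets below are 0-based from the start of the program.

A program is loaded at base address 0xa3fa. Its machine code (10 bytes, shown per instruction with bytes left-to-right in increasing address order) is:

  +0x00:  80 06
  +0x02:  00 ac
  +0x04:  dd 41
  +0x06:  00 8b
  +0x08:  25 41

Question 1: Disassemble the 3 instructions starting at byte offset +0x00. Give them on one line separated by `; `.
+0x00: 80 06 ⇒ word 0x0680 (little)
  op=0x0680>>10=0x1 ⇒ sum (RR)
  rd@[9:8]=0x2 ⇒ r2
  rs@[7:6]=0x2 ⇒ r2
+0x02: 00 ac ⇒ word 0xac00 (little)
  op=0xac00>>10=0x2b ⇒ jz (J)
  imm@[9:0]=0x0 ⇒ #0
+0x04: dd 41 ⇒ word 0x41dd (little)
  op=0x41dd>>10=0x10 ⇒ lsli (RI)
  rd@[9:8]=0x1 ⇒ r1
  imm@[7:0]=0xdd ⇒ #221

sum r2, r2; jz #0; lsli r1, #221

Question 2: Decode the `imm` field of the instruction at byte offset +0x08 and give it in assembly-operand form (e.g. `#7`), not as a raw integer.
+0x08: 25 41 ⇒ word 0x4125 (little)
  opcode bits[15:10]=0x10: lsli/RI
  [9:8] rd=1 = r1
  [7:0] imm=37 = #37

#37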